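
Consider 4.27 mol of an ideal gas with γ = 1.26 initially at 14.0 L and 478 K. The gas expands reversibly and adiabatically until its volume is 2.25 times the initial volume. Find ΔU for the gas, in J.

P₁ = nRT₁/V₁ = 4.27×8.314×478/14.0 = 1210 kPa.
Adiabatic: TV^(γ−1) = const ⇒ T₂ = 478×(0.444)^0.260 = 387 K; PV^γ = const ⇒ P₂ = 436 kPa.
For an ideal gas ΔU = nCvΔT with Cv = R/(γ−1) = 32.0 J/(mol·K).
ΔU = 4.27×32.0×(387−478) = -12400 J.

-12400 J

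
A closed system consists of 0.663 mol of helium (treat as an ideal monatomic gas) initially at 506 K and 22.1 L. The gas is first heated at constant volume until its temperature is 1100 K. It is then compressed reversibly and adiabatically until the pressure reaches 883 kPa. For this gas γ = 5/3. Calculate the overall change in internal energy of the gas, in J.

10300 J

P₁ = nRT₁/V₁ = 0.663×8.314×506/22.1 = 126 kPa.
Step 1 — Isochoric: V stays 22.1 L; P/T = const ⇒ T₂ = 1100 K, P₂ = 274 kPa.
W = 0 (no volume change).
ΔU = nCvΔT = 0.663×12.5×(1100−506) = 4910 J.
Q = ΔU = 4910 J.
State after step 1: P = 274 kPa, V = 22.1 L, T = 1100 K.
Step 2 — Adiabatic: T₂/T₁ = (P₂/P₁)^((γ−1)/γ) ⇒ T₂ = 1100×(3.22)^0.400 = 1760 K; V₂ = 11.0 L.
ΔU = nCvΔT = 0.663×12.5×(1760−1100) = 5420 J.
Q = 0 for an adiabatic process, so W = −ΔU = -5420 J.
Net over both steps: W = -5420 J, Q = 4910 J, ΔU = 10300 J.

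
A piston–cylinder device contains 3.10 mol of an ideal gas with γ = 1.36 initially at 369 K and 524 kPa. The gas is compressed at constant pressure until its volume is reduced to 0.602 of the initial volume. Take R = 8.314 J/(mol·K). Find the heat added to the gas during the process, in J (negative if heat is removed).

-14300 J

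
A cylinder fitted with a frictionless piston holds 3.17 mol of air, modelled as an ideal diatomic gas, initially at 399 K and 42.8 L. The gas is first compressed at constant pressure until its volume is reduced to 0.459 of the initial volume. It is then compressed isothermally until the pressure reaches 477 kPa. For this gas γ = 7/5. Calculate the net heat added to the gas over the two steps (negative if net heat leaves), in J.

P₁ = nRT₁/V₁ = 3.17×8.314×399/42.8 = 246 kPa.
Step 1 — Isobaric: P stays 246 kPa; V/T = const ⇒ T₂ = 183 K, V₂ = 19.6 L.
W = PΔV = 246×(19.6−42.8) kPa·L = -5690 J.
ΔU = nCvΔT = 3.17×20.8×(183−399) = -14200 J.
Q = ΔU + W = nCpΔT = -19900 J.
State after step 1: P = 246 kPa, V = 19.6 L, T = 183 K.
Step 2 — Isothermal: T stays 183 K; PV = const ⇒ V₂ = 10.1 L, P₂ = 477 kPa.
ΔU = 0 (ideal gas, T constant).
W = nRT ln(V₂/V₁) = 3.17×8.314×183×ln(0.515) = -3200 J.
Q = ΔU + W = -3200 J.
Net over both steps: W = -8890 J, Q = -23100 J, ΔU = -14200 J.

-23100 J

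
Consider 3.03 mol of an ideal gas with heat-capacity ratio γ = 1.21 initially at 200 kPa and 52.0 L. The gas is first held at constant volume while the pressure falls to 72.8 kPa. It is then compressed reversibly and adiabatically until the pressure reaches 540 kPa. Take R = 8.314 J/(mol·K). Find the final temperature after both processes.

213 K

T₁ = P₁V₁/(nR) = 200×52.0/(3.03×8.314) = 413 K.
Step 1 — Isochoric: V stays 52.0 L; P/T = const ⇒ T₂ = 150 K, P₂ = 72.8 kPa.
W = 0 (no volume change).
ΔU = nCvΔT = 3.03×39.6×(150−413) = -31500 J.
Q = ΔU = -31500 J.
State after step 1: P = 72.8 kPa, V = 52.0 L, T = 150 K.
Step 2 — Adiabatic: T₂/T₁ = (P₂/P₁)^((γ−1)/γ) ⇒ T₂ = 150×(7.42)^0.174 = 213 K; V₂ = 9.93 L.
ΔU = nCvΔT = 3.03×39.6×(213−150) = 7500 J.
Q = 0 for an adiabatic process, so W = −ΔU = -7500 J.
Net over both steps: W = -7500 J, Q = -31500 J, ΔU = -24000 J.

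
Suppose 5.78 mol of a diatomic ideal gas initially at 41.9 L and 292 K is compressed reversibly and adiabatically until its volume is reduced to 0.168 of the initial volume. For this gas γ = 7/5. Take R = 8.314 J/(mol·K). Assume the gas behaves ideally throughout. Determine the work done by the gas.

-36500 J

P₁ = nRT₁/V₁ = 5.78×8.314×292/41.9 = 335 kPa.
Adiabatic: TV^(γ−1) = const ⇒ T₂ = 292×(5.95)^0.400 = 596 K; PV^γ = const ⇒ P₂ = 4070 kPa.
ΔU = nCvΔT = 5.78×20.8×(596−292) = 36500 J.
Q = 0 for an adiabatic process, so W = −ΔU = -36500 J.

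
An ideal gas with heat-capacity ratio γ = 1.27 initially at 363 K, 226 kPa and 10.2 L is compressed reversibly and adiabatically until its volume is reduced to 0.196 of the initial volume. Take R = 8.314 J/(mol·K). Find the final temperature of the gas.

Adiabatic: TV^(γ−1) = const ⇒ T₂ = 363×(5.10)^0.270 = 564 K; PV^γ = const ⇒ P₂ = 1790 kPa.

564 K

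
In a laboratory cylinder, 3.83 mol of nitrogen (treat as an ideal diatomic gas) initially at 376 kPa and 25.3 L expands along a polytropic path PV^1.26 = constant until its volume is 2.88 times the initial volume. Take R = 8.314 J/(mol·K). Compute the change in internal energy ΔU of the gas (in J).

T₁ = P₁V₁/(nR) = 376×25.3/(3.83×8.314) = 299 K.
Polytropic n=1.26: T₂ = T₁(V₁/V₂)^(n−1) = 299×(0.347)^0.26 = 227 K; P₂ = P₁(V₁/V₂)^n = 99.2 kPa.
For an ideal gas ΔU = nCvΔT with Cv = (5/2)R = 20.8 J/(mol·K).
ΔU = 3.83×20.8×(227−299) = -5720 J.

-5720 J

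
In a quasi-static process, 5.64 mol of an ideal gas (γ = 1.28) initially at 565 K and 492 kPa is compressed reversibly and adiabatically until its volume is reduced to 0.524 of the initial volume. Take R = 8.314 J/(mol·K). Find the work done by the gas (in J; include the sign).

-18800 J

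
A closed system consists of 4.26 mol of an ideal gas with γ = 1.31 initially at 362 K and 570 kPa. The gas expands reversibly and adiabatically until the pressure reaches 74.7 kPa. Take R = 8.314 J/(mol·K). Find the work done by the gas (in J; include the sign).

15800 J

V₁ = nRT₁/P₁ = 4.26×8.314×362/570 = 22.5 L.
Adiabatic: T₂/T₁ = (P₂/P₁)^((γ−1)/γ) ⇒ T₂ = 362×(0.131)^0.237 = 224 K; V₂ = 106 L.
ΔU = nCvΔT = 4.26×26.8×(224−362) = -15800 J.
Q = 0 for an adiabatic process, so W = −ΔU = 15800 J.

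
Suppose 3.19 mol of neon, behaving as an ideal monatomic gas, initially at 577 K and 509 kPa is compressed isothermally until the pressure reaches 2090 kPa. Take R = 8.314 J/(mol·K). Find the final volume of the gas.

V₁ = nRT₁/P₁ = 3.19×8.314×577/509 = 30.1 L.
Isothermal: T stays 577 K; PV = const ⇒ V₂ = 7.32 L, P₂ = 2090 kPa.

7.32 L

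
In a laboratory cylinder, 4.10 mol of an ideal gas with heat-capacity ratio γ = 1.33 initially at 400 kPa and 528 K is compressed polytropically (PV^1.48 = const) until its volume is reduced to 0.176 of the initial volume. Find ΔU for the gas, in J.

71000 J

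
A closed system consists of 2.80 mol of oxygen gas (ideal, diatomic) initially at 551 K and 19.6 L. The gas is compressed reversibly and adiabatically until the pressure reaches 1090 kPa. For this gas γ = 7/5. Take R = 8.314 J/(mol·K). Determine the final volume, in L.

13.6 L

P₁ = nRT₁/V₁ = 2.80×8.314×551/19.6 = 654 kPa.
Adiabatic: T₂/T₁ = (P₂/P₁)^((γ−1)/γ) ⇒ T₂ = 551×(1.67)^0.286 = 637 K; V₂ = 13.6 L.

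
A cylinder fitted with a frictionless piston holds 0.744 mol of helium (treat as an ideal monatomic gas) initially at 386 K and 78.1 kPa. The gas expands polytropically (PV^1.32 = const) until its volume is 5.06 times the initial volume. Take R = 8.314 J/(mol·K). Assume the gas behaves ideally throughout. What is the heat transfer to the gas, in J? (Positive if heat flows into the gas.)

V₁ = nRT₁/P₁ = 0.744×8.314×386/78.1 = 30.6 L.
Polytropic n=1.32: T₂ = T₁(V₁/V₂)^(n−1) = 386×(0.198)^0.32 = 230 K; P₂ = P₁(V₁/V₂)^n = 9.19 kPa.
W = (P₁V₁−P₂V₂)/(n−1) = (78.1×30.6−9.19×155)/0.32 = 3020 J.
ΔU = nCvΔT = 0.744×12.5×(230−386) = -1450 J.
Q = ΔU + W = 1570 J.

1570 J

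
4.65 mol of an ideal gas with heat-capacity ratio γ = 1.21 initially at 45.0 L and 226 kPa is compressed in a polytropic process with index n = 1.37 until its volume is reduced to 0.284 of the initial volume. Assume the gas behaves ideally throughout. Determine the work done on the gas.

16300 J

T₁ = P₁V₁/(nR) = 226×45.0/(4.65×8.314) = 263 K.
Polytropic n=1.37: T₂ = T₁(V₁/V₂)^(n−1) = 263×(3.52)^0.37 = 419 K; P₂ = P₁(V₁/V₂)^n = 1270 kPa.
W = (P₁V₁−P₂V₂)/(n−1) = (226×45.0−1270×12.8)/0.37 = -16300 J.
Work done on the gas = −W_by = 16300 J.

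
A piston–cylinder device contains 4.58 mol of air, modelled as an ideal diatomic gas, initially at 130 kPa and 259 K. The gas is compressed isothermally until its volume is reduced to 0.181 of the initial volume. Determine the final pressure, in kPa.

V₁ = nRT₁/P₁ = 4.58×8.314×259/130 = 75.9 L.
Isothermal: T stays 259 K; PV = const ⇒ V₂ = 13.7 L, P₂ = 718 kPa.

718 kPa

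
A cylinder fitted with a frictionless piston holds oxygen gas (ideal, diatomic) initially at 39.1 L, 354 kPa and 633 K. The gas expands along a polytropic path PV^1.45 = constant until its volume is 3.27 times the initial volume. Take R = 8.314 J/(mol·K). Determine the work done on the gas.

n = P₁V₁/(RT₁) = 354×39.1/(8.314×633) = 2.63 mol.
Polytropic n=1.45: T₂ = T₁(V₁/V₂)^(n−1) = 633×(0.306)^0.45 = 371 K; P₂ = P₁(V₁/V₂)^n = 63.5 kPa.
W = (P₁V₁−P₂V₂)/(n−1) = (354×39.1−63.5×128)/0.45 = 12700 J.
Work done on the gas = −W_by = -12700 J.

-12700 J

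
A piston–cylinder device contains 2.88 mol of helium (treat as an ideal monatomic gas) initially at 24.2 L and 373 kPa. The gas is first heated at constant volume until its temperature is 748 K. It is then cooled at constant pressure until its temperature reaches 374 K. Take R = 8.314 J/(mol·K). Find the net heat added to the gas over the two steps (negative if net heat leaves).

-9060 J

T₁ = P₁V₁/(nR) = 373×24.2/(2.88×8.314) = 377 K.
Step 1 — Isochoric: V stays 24.2 L; P/T = const ⇒ T₂ = 748 K, P₂ = 740 kPa.
W = 0 (no volume change).
ΔU = nCvΔT = 2.88×12.5×(748−377) = 13300 J.
Q = ΔU = 13300 J.
State after step 1: P = 740 kPa, V = 24.2 L, T = 748 K.
Step 2 — Isobaric: P stays 740 kPa; V/T = const ⇒ T₂ = 374 K, V₂ = 12.1 L.
W = PΔV = 740×(12.1−24.2) kPa·L = -8960 J.
ΔU = nCvΔT = 2.88×12.5×(374−748) = -13400 J.
Q = ΔU + W = nCpΔT = -22400 J.
Net over both steps: W = -8960 J, Q = -9060 J, ΔU = -107 J.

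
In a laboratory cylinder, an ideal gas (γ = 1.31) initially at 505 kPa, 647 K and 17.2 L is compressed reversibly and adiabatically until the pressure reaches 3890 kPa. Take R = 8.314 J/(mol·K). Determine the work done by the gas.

-17400 J

n = P₁V₁/(RT₁) = 505×17.2/(8.314×647) = 1.61 mol.
Adiabatic: T₂/T₁ = (P₂/P₁)^((γ−1)/γ) ⇒ T₂ = 647×(7.70)^0.237 = 1050 K; V₂ = 3.62 L.
ΔU = nCvΔT = 1.61×26.8×(1050−647) = 17400 J.
Q = 0 for an adiabatic process, so W = −ΔU = -17400 J.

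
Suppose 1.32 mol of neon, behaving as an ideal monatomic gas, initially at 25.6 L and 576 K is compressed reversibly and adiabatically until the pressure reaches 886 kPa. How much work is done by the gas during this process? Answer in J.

P₁ = nRT₁/V₁ = 1.32×8.314×576/25.6 = 247 kPa.
Adiabatic: T₂/T₁ = (P₂/P₁)^((γ−1)/γ) ⇒ T₂ = 576×(3.59)^0.400 = 960 K; V₂ = 11.9 L.
ΔU = nCvΔT = 1.32×12.5×(960−576) = 6320 J.
Q = 0 for an adiabatic process, so W = −ΔU = -6320 J.

-6320 J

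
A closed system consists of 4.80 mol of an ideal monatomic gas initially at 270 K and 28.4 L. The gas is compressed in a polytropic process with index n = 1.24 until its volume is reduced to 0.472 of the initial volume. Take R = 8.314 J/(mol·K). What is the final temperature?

323 K

P₁ = nRT₁/V₁ = 4.80×8.314×270/28.4 = 379 kPa.
Polytropic n=1.24: T₂ = T₁(V₁/V₂)^(n−1) = 270×(2.12)^0.24 = 323 K; P₂ = P₁(V₁/V₂)^n = 963 kPa.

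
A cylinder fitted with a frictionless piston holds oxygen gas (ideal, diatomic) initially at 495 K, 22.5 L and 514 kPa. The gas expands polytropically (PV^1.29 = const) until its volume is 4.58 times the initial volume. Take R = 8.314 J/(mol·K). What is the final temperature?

Polytropic n=1.29: T₂ = T₁(V₁/V₂)^(n−1) = 495×(0.218)^0.29 = 318 K; P₂ = P₁(V₁/V₂)^n = 72.2 kPa.

318 K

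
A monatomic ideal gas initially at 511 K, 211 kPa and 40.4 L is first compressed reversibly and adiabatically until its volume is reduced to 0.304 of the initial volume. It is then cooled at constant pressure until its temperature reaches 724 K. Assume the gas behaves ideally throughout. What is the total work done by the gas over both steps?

-22300 J

n = P₁V₁/(RT₁) = 211×40.4/(8.314×511) = 2.01 mol.
Step 1 — Adiabatic: TV^(γ−1) = const ⇒ T₂ = 511×(3.29)^0.667 = 1130 K; PV^γ = const ⇒ P₂ = 1540 kPa.
ΔU = nCvΔT = 2.01×12.5×(1130−511) = 15500 J.
Q = 0 for an adiabatic process, so W = −ΔU = -15500 J.
State after step 1: P = 1540 kPa, V = 12.3 L, T = 1130 K.
Step 2 — Isobaric: P stays 1540 kPa; V/T = const ⇒ T₂ = 724 K, V₂ = 7.87 L.
W = PΔV = 1540×(7.87−12.3) kPa·L = -6780 J.
ΔU = nCvΔT = 2.01×12.5×(724−1130) = -10200 J.
Q = ΔU + W = nCpΔT = -16900 J.
Net over both steps: W = -22300 J, Q = -16900 J, ΔU = 5330 J.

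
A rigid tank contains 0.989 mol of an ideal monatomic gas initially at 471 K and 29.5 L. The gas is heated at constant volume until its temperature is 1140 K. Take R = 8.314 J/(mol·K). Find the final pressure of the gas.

318 kPa

P₁ = nRT₁/V₁ = 0.989×8.314×471/29.5 = 131 kPa.
Isochoric: V stays 29.5 L; P/T = const ⇒ T₂ = 1140 K, P₂ = 318 kPa.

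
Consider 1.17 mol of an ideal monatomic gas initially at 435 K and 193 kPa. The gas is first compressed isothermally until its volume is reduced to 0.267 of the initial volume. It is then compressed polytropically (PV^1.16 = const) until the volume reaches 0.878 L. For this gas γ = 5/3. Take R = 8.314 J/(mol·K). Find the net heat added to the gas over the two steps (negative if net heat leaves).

-12700 J

V₁ = nRT₁/P₁ = 1.17×8.314×435/193 = 21.9 L.
Step 1 — Isothermal: T stays 435 K; PV = const ⇒ V₂ = 5.85 L, P₂ = 723 kPa.
ΔU = 0 (ideal gas, T constant).
W = nRT ln(V₂/V₁) = 1.17×8.314×435×ln(0.267) = -5590 J.
Q = ΔU + W = -5590 J.
State after step 1: P = 723 kPa, V = 5.85 L, T = 435 K.
Step 2 — Polytropic n=1.16: T₂ = T₁(V₁/V₂)^(n−1) = 435×(6.67)^0.16 = 589 K; P₂ = P₁(V₁/V₂)^n = 6530 kPa.
W = (P₁V₁−P₂V₂)/(n−1) = (723×5.85−6530×0.878)/0.16 = -9380 J.
ΔU = nCvΔT = 1.17×12.5×(589−435) = 2250 J.
Q = ΔU + W = -7130 J.
Net over both steps: W = -15000 J, Q = -12700 J, ΔU = 2250 J.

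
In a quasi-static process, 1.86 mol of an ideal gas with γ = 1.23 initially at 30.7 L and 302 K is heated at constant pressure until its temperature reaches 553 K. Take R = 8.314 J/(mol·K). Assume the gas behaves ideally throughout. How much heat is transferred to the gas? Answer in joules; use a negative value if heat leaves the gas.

20800 J

P₁ = nRT₁/V₁ = 1.86×8.314×302/30.7 = 152 kPa.
Isobaric: P stays 152 kPa; V/T = const ⇒ T₂ = 553 K, V₂ = 56.2 L.
W = PΔV = 152×(56.2−30.7) kPa·L = 3880 J.
ΔU = nCvΔT = 1.86×36.1×(553−302) = 16900 J.
Q = ΔU + W = nCpΔT = 20800 J.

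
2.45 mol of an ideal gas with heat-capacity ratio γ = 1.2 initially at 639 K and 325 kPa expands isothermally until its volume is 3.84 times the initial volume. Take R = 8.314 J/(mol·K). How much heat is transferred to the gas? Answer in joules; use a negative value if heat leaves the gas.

17500 J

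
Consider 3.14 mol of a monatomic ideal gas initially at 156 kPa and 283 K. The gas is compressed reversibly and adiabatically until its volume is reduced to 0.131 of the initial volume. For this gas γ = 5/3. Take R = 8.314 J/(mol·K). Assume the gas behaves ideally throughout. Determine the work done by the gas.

V₁ = nRT₁/P₁ = 3.14×8.314×283/156 = 47.4 L.
Adiabatic: TV^(γ−1) = const ⇒ T₂ = 283×(7.63)^0.667 = 1100 K; PV^γ = const ⇒ P₂ = 4620 kPa.
ΔU = nCvΔT = 3.14×12.5×(1100−283) = 31900 J.
Q = 0 for an adiabatic process, so W = −ΔU = -31900 J.

-31900 J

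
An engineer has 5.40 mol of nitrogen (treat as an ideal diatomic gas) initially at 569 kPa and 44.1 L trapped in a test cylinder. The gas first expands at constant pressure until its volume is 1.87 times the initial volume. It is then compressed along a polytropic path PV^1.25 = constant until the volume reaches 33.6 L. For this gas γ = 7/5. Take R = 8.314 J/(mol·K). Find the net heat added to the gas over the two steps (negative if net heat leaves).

58700 J

T₁ = P₁V₁/(nR) = 569×44.1/(5.40×8.314) = 559 K.
Step 1 — Isobaric: P stays 569 kPa; V/T = const ⇒ T₂ = 1050 K, V₂ = 82.5 L.
W = PΔV = 569×(82.5−44.1) kPa·L = 21800 J.
ΔU = nCvΔT = 5.40×20.8×(1050−559) = 54600 J.
Q = ΔU + W = nCpΔT = 76400 J.
State after step 1: P = 569 kPa, V = 82.5 L, T = 1050 K.
Step 2 — Polytropic n=1.25: T₂ = T₁(V₁/V₂)^(n−1) = 1050×(2.45)^0.25 = 1310 K; P₂ = P₁(V₁/V₂)^n = 1750 kPa.
W = (P₁V₁−P₂V₂)/(n−1) = (569×82.5−1750×33.6)/0.25 = -47200 J.
ΔU = nCvΔT = 5.40×20.8×(1310−1050) = 29500 J.
Q = ΔU + W = -17700 J.
Net over both steps: W = -25400 J, Q = 58700 J, ΔU = 84100 J.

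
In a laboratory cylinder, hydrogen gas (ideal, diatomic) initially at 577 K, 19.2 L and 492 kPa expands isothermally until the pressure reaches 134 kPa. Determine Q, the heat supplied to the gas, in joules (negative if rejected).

n = P₁V₁/(RT₁) = 492×19.2/(8.314×577) = 1.97 mol.
Isothermal: T stays 577 K; PV = const ⇒ V₂ = 70.5 L, P₂ = 134 kPa.
ΔU = 0 (ideal gas, T constant).
W = nRT ln(V₂/V₁) = 1.97×8.314×577×ln(3.67) = 12300 J.
Q = ΔU + W = 12300 J.

12300 J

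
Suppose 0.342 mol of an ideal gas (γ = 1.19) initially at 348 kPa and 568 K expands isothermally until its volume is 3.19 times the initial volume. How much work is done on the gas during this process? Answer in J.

V₁ = nRT₁/P₁ = 0.342×8.314×568/348 = 4.64 L.
Isothermal: T stays 568 K; PV = const ⇒ V₂ = 14.8 L, P₂ = 109 kPa.
W = nRT ln(V₂/V₁) = 0.342×8.314×568×ln(3.19) = 1870 J.
Work done on the gas = −W_by = -1870 J.

-1870 J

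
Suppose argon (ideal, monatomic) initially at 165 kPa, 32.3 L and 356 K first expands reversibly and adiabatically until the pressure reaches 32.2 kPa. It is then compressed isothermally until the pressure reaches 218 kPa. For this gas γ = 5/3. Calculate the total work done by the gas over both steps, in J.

-1470 J

n = P₁V₁/(RT₁) = 165×32.3/(8.314×356) = 1.80 mol.
Step 1 — Adiabatic: T₂/T₁ = (P₂/P₁)^((γ−1)/γ) ⇒ T₂ = 356×(0.195)^0.400 = 185 K; V₂ = 86.1 L.
ΔU = nCvΔT = 1.80×12.5×(185−356) = -3840 J.
Q = 0 for an adiabatic process, so W = −ΔU = 3840 J.
State after step 1: P = 32.2 kPa, V = 86.1 L, T = 185 K.
Step 2 — Isothermal: T stays 185 K; PV = const ⇒ V₂ = 12.7 L, P₂ = 218 kPa.
ΔU = 0 (ideal gas, T constant).
W = nRT ln(V₂/V₁) = 1.80×8.314×185×ln(0.148) = -5300 J.
Q = ΔU + W = -5300 J.
Net over both steps: W = -1470 J, Q = -5300 J, ΔU = -3840 J.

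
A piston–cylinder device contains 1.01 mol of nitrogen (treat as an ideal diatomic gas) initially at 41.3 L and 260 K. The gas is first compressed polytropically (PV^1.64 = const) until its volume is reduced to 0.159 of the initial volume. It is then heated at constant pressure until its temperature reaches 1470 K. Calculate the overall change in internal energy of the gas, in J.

25400 J

P₁ = nRT₁/V₁ = 1.01×8.314×260/41.3 = 52.9 kPa.
Step 1 — Polytropic n=1.64: T₂ = T₁(V₁/V₂)^(n−1) = 260×(6.29)^0.64 = 843 K; P₂ = P₁(V₁/V₂)^n = 1080 kPa.
W = (P₁V₁−P₂V₂)/(n−1) = (52.9×41.3−1080×6.57)/0.64 = -7660 J.
ΔU = nCvΔT = 1.01×20.8×(843−260) = 12200 J.
Q = ΔU + W = 4590 J.
State after step 1: P = 1080 kPa, V = 6.57 L, T = 843 K.
Step 2 — Isobaric: P stays 1080 kPa; V/T = const ⇒ T₂ = 1470 K, V₂ = 11.4 L.
W = PΔV = 1080×(11.4−6.57) kPa·L = 5260 J.
ΔU = nCvΔT = 1.01×20.8×(1470−843) = 13200 J.
Q = ΔU + W = nCpΔT = 18400 J.
Net over both steps: W = -2390 J, Q = 23000 J, ΔU = 25400 J.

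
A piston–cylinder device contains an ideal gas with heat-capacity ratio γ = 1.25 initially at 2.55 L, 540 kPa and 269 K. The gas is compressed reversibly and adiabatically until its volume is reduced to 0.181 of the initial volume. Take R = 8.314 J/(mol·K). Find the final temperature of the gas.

Adiabatic: TV^(γ−1) = const ⇒ T₂ = 269×(5.52)^0.250 = 412 K; PV^γ = const ⇒ P₂ = 4570 kPa.

412 K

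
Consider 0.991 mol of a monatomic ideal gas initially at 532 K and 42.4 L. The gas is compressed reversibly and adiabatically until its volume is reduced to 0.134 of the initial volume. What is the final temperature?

P₁ = nRT₁/V₁ = 0.991×8.314×532/42.4 = 103 kPa.
Adiabatic: TV^(γ−1) = const ⇒ T₂ = 532×(7.46)^0.667 = 2030 K; PV^γ = const ⇒ P₂ = 2950 kPa.

2030 K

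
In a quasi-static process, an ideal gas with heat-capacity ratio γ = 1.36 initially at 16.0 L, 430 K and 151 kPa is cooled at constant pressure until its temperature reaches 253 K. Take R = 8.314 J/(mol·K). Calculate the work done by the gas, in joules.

n = P₁V₁/(RT₁) = 151×16.0/(8.314×430) = 0.676 mol.
Isobaric: P stays 151 kPa; V/T = const ⇒ T₂ = 253 K, V₂ = 9.41 L.
W = PΔV = 151×(9.41−16.0) kPa·L = -994 J.

-994 J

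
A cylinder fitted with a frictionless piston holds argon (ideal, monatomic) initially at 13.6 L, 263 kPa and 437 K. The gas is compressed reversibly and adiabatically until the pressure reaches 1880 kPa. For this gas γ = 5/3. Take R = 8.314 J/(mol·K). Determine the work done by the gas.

-6420 J

n = P₁V₁/(RT₁) = 263×13.6/(8.314×437) = 0.984 mol.
Adiabatic: T₂/T₁ = (P₂/P₁)^((γ−1)/γ) ⇒ T₂ = 437×(7.15)^0.400 = 960 K; V₂ = 4.18 L.
ΔU = nCvΔT = 0.984×12.5×(960−437) = 6420 J.
Q = 0 for an adiabatic process, so W = −ΔU = -6420 J.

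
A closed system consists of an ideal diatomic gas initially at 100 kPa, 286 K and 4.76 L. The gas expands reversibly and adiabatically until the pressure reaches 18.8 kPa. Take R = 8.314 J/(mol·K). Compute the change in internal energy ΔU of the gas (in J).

-452 J

n = P₁V₁/(RT₁) = 100×4.76/(8.314×286) = 0.200 mol.
Adiabatic: T₂/T₁ = (P₂/P₁)^((γ−1)/γ) ⇒ T₂ = 286×(0.188)^0.286 = 177 K; V₂ = 15.7 L.
For an ideal gas ΔU = nCvΔT with Cv = (5/2)R = 20.8 J/(mol·K).
ΔU = 0.200×20.8×(177−286) = -452 J.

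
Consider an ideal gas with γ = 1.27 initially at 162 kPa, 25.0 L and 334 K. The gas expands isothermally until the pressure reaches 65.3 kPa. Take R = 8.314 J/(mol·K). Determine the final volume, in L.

Isothermal: T stays 334 K; PV = const ⇒ V₂ = 62.0 L, P₂ = 65.3 kPa.

62.0 L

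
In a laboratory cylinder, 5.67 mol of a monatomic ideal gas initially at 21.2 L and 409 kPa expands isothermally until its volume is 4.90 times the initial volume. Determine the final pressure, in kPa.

T₁ = P₁V₁/(nR) = 409×21.2/(5.67×8.314) = 184 K.
Isothermal: T stays 184 K; PV = const ⇒ V₂ = 104 L, P₂ = 83.5 kPa.

83.5 kPa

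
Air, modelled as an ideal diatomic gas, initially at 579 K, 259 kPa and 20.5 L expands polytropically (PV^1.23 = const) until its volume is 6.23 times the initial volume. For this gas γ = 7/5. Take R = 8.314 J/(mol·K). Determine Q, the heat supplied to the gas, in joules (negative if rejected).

3370 J

n = P₁V₁/(RT₁) = 259×20.5/(8.314×579) = 1.10 mol.
Polytropic n=1.23: T₂ = T₁(V₁/V₂)^(n−1) = 579×(0.161)^0.23 = 380 K; P₂ = P₁(V₁/V₂)^n = 27.3 kPa.
W = (P₁V₁−P₂V₂)/(n−1) = (259×20.5−27.3×128)/0.23 = 7930 J.
ΔU = nCvΔT = 1.10×20.8×(380−579) = -4560 J.
Q = ΔU + W = 3370 J.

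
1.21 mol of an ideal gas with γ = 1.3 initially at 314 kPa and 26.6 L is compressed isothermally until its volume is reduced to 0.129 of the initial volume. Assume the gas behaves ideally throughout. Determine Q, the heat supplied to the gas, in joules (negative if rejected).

T₁ = P₁V₁/(nR) = 314×26.6/(1.21×8.314) = 830 K.
Isothermal: T stays 830 K; PV = const ⇒ V₂ = 3.43 L, P₂ = 2430 kPa.
ΔU = 0 (ideal gas, T constant).
W = nRT ln(V₂/V₁) = 1.21×8.314×830×ln(0.129) = -17100 J.
Q = ΔU + W = -17100 J.

-17100 J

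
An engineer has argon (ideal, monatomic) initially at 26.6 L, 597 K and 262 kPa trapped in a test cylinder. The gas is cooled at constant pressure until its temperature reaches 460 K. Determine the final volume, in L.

20.5 L

Isobaric: P stays 262 kPa; V/T = const ⇒ T₂ = 460 K, V₂ = 20.5 L.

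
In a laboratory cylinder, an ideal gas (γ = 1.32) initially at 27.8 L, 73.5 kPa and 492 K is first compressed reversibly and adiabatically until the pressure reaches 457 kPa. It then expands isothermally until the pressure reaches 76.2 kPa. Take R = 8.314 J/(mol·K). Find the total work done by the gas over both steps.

n = P₁V₁/(RT₁) = 73.5×27.8/(8.314×492) = 0.500 mol.
Step 1 — Adiabatic: T₂/T₁ = (P₂/P₁)^((γ−1)/γ) ⇒ T₂ = 492×(6.22)^0.242 = 766 K; V₂ = 6.96 L.
ΔU = nCvΔT = 0.500×26.0×(766−492) = 3560 J.
Q = 0 for an adiabatic process, so W = −ΔU = -3560 J.
State after step 1: P = 457 kPa, V = 6.96 L, T = 766 K.
Step 2 — Isothermal: T stays 766 K; PV = const ⇒ V₂ = 41.8 L, P₂ = 76.2 kPa.
ΔU = 0 (ideal gas, T constant).
W = nRT ln(V₂/V₁) = 0.500×8.314×766×ln(6.00) = 5700 J.
Q = ΔU + W = 5700 J.
Net over both steps: W = 2140 J, Q = 5700 J, ΔU = 3560 J.

2140 J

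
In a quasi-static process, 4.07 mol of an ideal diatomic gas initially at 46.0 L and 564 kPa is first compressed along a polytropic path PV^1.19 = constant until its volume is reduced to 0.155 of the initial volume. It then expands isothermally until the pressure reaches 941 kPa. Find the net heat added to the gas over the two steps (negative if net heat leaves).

T₁ = P₁V₁/(nR) = 564×46.0/(4.07×8.314) = 767 K.
Step 1 — Polytropic n=1.19: T₂ = T₁(V₁/V₂)^(n−1) = 767×(6.45)^0.19 = 1090 K; P₂ = P₁(V₁/V₂)^n = 5190 kPa.
W = (P₁V₁−P₂V₂)/(n−1) = (564×46.0−5190×7.13)/0.19 = -58000 J.
ΔU = nCvΔT = 4.07×20.8×(1090−767) = 27600 J.
Q = ΔU + W = -30500 J.
State after step 1: P = 5190 kPa, V = 7.13 L, T = 1090 K.
Step 2 — Isothermal: T stays 1090 K; PV = const ⇒ V₂ = 39.3 L, P₂ = 941 kPa.
ΔU = 0 (ideal gas, T constant).
W = nRT ln(V₂/V₁) = 4.07×8.314×1090×ln(5.51) = 63100 J.
Q = ΔU + W = 63100 J.
Net over both steps: W = 5060 J, Q = 32600 J, ΔU = 27600 J.

32600 J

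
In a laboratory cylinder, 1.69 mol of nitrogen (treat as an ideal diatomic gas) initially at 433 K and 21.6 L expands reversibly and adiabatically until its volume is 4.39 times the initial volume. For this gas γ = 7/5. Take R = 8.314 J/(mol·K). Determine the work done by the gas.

P₁ = nRT₁/V₁ = 1.69×8.314×433/21.6 = 282 kPa.
Adiabatic: TV^(γ−1) = const ⇒ T₂ = 433×(0.228)^0.400 = 240 K; PV^γ = const ⇒ P₂ = 35.5 kPa.
ΔU = nCvΔT = 1.69×20.8×(240−433) = -6790 J.
Q = 0 for an adiabatic process, so W = −ΔU = 6790 J.

6790 J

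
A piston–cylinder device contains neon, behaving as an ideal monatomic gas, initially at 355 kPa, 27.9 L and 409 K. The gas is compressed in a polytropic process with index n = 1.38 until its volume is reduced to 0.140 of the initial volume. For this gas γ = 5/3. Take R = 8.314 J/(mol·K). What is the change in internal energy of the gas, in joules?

16500 J

n = P₁V₁/(RT₁) = 355×27.9/(8.314×409) = 2.91 mol.
Polytropic n=1.38: T₂ = T₁(V₁/V₂)^(n−1) = 409×(7.14)^0.38 = 863 K; P₂ = P₁(V₁/V₂)^n = 5350 kPa.
For an ideal gas ΔU = nCvΔT with Cv = (3/2)R = 12.5 J/(mol·K).
ΔU = 2.91×12.5×(863−409) = 16500 J.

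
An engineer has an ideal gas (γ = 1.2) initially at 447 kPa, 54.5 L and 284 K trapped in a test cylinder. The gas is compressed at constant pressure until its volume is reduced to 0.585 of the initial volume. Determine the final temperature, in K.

166 K

Isobaric: P stays 447 kPa; V/T = const ⇒ T₂ = 166 K, V₂ = 31.9 L.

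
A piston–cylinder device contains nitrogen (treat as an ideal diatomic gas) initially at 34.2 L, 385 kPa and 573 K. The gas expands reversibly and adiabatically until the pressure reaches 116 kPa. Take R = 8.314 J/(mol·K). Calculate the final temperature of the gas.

Adiabatic: T₂/T₁ = (P₂/P₁)^((γ−1)/γ) ⇒ T₂ = 573×(0.301)^0.286 = 407 K; V₂ = 80.6 L.

407 K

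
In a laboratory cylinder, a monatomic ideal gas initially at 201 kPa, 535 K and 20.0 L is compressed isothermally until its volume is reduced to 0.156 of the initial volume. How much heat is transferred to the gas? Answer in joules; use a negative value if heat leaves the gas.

-7470 J

n = P₁V₁/(RT₁) = 201×20.0/(8.314×535) = 0.904 mol.
Isothermal: T stays 535 K; PV = const ⇒ V₂ = 3.12 L, P₂ = 1290 kPa.
ΔU = 0 (ideal gas, T constant).
W = nRT ln(V₂/V₁) = 0.904×8.314×535×ln(0.156) = -7470 J.
Q = ΔU + W = -7470 J.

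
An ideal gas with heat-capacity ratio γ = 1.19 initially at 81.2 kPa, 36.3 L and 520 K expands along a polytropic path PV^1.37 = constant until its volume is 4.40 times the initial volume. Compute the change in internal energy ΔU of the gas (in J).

n = P₁V₁/(RT₁) = 81.2×36.3/(8.314×520) = 0.682 mol.
Polytropic n=1.37: T₂ = T₁(V₁/V₂)^(n−1) = 520×(0.227)^0.37 = 301 K; P₂ = P₁(V₁/V₂)^n = 10.7 kPa.
For an ideal gas ΔU = nCvΔT with Cv = R/(γ−1) = 43.8 J/(mol·K).
ΔU = 0.682×43.8×(301−520) = -6550 J.

-6550 J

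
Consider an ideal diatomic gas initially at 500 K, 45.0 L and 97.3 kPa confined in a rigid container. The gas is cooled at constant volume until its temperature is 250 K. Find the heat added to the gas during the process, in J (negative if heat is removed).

-5470 J

n = P₁V₁/(RT₁) = 97.3×45.0/(8.314×500) = 1.05 mol.
Isochoric: V stays 45.0 L; P/T = const ⇒ T₂ = 250 K, P₂ = 48.6 kPa.
W = 0 (no volume change).
ΔU = nCvΔT = 1.05×20.8×(250−500) = -5470 J.
Q = ΔU = -5470 J.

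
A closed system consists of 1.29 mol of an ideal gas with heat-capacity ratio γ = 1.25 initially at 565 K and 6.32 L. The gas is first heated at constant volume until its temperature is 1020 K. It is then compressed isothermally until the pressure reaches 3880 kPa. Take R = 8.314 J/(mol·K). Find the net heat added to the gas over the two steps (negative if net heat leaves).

P₁ = nRT₁/V₁ = 1.29×8.314×565/6.32 = 959 kPa.
Step 1 — Isochoric: V stays 6.32 L; P/T = const ⇒ T₂ = 1020 K, P₂ = 1730 kPa.
W = 0 (no volume change).
ΔU = nCvΔT = 1.29×33.3×(1020−565) = 19500 J.
Q = ΔU = 19500 J.
State after step 1: P = 1730 kPa, V = 6.32 L, T = 1020 K.
Step 2 — Isothermal: T stays 1020 K; PV = const ⇒ V₂ = 2.82 L, P₂ = 3880 kPa.
ΔU = 0 (ideal gas, T constant).
W = nRT ln(V₂/V₁) = 1.29×8.314×1020×ln(0.446) = -8830 J.
Q = ΔU + W = -8830 J.
Net over both steps: W = -8830 J, Q = 10700 J, ΔU = 19500 J.

10700 J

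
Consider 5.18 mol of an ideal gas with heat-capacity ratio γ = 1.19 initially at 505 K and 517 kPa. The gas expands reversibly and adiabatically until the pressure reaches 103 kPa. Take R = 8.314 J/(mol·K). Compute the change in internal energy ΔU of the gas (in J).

V₁ = nRT₁/P₁ = 5.18×8.314×505/517 = 42.1 L.
Adiabatic: T₂/T₁ = (P₂/P₁)^((γ−1)/γ) ⇒ T₂ = 505×(0.199)^0.160 = 390 K; V₂ = 163 L.
For an ideal gas ΔU = nCvΔT with Cv = R/(γ−1) = 43.8 J/(mol·K).
ΔU = 5.18×43.8×(390−505) = -26000 J.

-26000 J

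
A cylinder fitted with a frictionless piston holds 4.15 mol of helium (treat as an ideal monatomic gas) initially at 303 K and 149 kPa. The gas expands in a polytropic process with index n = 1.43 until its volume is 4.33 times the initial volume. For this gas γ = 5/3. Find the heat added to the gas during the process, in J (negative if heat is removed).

V₁ = nRT₁/P₁ = 4.15×8.314×303/149 = 70.2 L.
Polytropic n=1.43: T₂ = T₁(V₁/V₂)^(n−1) = 303×(0.231)^0.43 = 161 K; P₂ = P₁(V₁/V₂)^n = 18.3 kPa.
W = (P₁V₁−P₂V₂)/(n−1) = (149×70.2−18.3×304)/0.43 = 11400 J.
ΔU = nCvΔT = 4.15×12.5×(161−303) = -7330 J.
Q = ΔU + W = 4040 J.

4040 J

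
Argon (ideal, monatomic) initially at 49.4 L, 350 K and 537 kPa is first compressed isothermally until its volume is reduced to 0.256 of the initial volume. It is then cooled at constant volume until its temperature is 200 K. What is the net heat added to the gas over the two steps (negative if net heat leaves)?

-53200 J

n = P₁V₁/(RT₁) = 537×49.4/(8.314×350) = 9.12 mol.
Step 1 — Isothermal: T stays 350 K; PV = const ⇒ V₂ = 12.6 L, P₂ = 2100 kPa.
ΔU = 0 (ideal gas, T constant).
W = nRT ln(V₂/V₁) = 9.12×8.314×350×ln(0.256) = -36100 J.
Q = ΔU + W = -36100 J.
State after step 1: P = 2100 kPa, V = 12.6 L, T = 350 K.
Step 2 — Isochoric: V stays 12.6 L; P/T = const ⇒ T₂ = 200 K, P₂ = 1200 kPa.
W = 0 (no volume change).
ΔU = nCvΔT = 9.12×12.5×(200−350) = -17100 J.
Q = ΔU = -17100 J.
Net over both steps: W = -36100 J, Q = -53200 J, ΔU = -17100 J.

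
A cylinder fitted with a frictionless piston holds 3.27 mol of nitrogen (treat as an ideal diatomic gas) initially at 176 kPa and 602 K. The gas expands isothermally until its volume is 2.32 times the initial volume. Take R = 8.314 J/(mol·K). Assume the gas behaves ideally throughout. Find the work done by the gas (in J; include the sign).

13800 J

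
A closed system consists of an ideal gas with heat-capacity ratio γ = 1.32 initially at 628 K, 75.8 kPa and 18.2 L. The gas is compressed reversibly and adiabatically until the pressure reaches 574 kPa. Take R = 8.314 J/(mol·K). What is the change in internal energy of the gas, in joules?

n = P₁V₁/(RT₁) = 75.8×18.2/(8.314×628) = 0.264 mol.
Adiabatic: T₂/T₁ = (P₂/P₁)^((γ−1)/γ) ⇒ T₂ = 628×(7.57)^0.242 = 1030 K; V₂ = 3.93 L.
For an ideal gas ΔU = nCvΔT with Cv = R/(γ−1) = 26.0 J/(mol·K).
ΔU = 0.264×26.0×(1030−628) = 2730 J.

2730 J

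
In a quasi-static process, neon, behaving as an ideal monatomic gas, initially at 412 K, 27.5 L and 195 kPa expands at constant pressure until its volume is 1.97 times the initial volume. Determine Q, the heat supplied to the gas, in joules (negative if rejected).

n = P₁V₁/(RT₁) = 195×27.5/(8.314×412) = 1.57 mol.
Isobaric: P stays 195 kPa; V/T = const ⇒ T₂ = 812 K, V₂ = 54.2 L.
W = PΔV = 195×(54.2−27.5) kPa·L = 5200 J.
ΔU = nCvΔT = 1.57×12.5×(812−412) = 7800 J.
Q = ΔU + W = nCpΔT = 13000 J.

13000 J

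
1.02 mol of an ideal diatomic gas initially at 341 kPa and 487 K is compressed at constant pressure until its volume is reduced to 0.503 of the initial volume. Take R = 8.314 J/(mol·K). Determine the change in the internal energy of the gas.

V₁ = nRT₁/P₁ = 1.02×8.314×487/341 = 12.1 L.
Isobaric: P stays 341 kPa; V/T = const ⇒ T₂ = 245 K, V₂ = 6.09 L.
For an ideal gas ΔU = nCvΔT with Cv = (5/2)R = 20.8 J/(mol·K).
ΔU = 1.02×20.8×(245−487) = -5130 J.

-5130 J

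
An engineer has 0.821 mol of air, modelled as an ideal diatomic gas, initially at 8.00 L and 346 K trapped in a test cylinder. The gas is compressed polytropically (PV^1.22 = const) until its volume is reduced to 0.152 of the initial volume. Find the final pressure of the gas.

P₁ = nRT₁/V₁ = 0.821×8.314×346/8.00 = 295 kPa.
Polytropic n=1.22: T₂ = T₁(V₁/V₂)^(n−1) = 346×(6.58)^0.22 = 524 K; P₂ = P₁(V₁/V₂)^n = 2940 kPa.

2940 kPa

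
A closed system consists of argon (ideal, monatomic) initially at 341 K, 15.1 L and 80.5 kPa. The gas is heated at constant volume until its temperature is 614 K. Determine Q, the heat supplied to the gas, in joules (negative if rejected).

1460 J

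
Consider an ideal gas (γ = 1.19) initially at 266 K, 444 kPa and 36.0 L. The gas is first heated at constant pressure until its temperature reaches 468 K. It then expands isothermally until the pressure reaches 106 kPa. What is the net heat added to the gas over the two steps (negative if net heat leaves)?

116000 J

n = P₁V₁/(RT₁) = 444×36.0/(8.314×266) = 7.23 mol.
Step 1 — Isobaric: P stays 444 kPa; V/T = const ⇒ T₂ = 468 K, V₂ = 63.3 L.
W = PΔV = 444×(63.3−36.0) kPa·L = 12100 J.
ΔU = nCvΔT = 7.23×43.8×(468−266) = 63900 J.
Q = ΔU + W = nCpΔT = 76000 J.
State after step 1: P = 444 kPa, V = 63.3 L, T = 468 K.
Step 2 — Isothermal: T stays 468 K; PV = const ⇒ V₂ = 265 L, P₂ = 106 kPa.
ΔU = 0 (ideal gas, T constant).
W = nRT ln(V₂/V₁) = 7.23×8.314×468×ln(4.19) = 40300 J.
Q = ΔU + W = 40300 J.
Net over both steps: W = 52400 J, Q = 116000 J, ΔU = 63900 J.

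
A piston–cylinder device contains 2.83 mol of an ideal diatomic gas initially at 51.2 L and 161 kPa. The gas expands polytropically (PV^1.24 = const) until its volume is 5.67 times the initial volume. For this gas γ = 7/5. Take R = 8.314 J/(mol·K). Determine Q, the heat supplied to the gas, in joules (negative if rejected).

4680 J

T₁ = P₁V₁/(nR) = 161×51.2/(2.83×8.314) = 350 K.
Polytropic n=1.24: T₂ = T₁(V₁/V₂)^(n−1) = 350×(0.176)^0.24 = 231 K; P₂ = P₁(V₁/V₂)^n = 18.7 kPa.
W = (P₁V₁−P₂V₂)/(n−1) = (161×51.2−18.7×290)/0.24 = 11700 J.
ΔU = nCvΔT = 2.83×20.8×(231−350) = -7020 J.
Q = ΔU + W = 4680 J.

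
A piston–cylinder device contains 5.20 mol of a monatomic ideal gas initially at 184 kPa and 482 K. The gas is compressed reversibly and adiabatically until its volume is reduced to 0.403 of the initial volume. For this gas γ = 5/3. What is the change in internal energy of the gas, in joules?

V₁ = nRT₁/P₁ = 5.20×8.314×482/184 = 113 L.
Adiabatic: TV^(γ−1) = const ⇒ T₂ = 482×(2.48)^0.667 = 883 K; PV^γ = const ⇒ P₂ = 837 kPa.
For an ideal gas ΔU = nCvΔT with Cv = (3/2)R = 12.5 J/(mol·K).
ΔU = 5.20×12.5×(883−482) = 26000 J.

26000 J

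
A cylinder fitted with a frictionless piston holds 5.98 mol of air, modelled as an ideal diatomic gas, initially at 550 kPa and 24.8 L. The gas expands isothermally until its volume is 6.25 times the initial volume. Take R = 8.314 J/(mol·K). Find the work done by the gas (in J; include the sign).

25000 J

T₁ = P₁V₁/(nR) = 550×24.8/(5.98×8.314) = 274 K.
Isothermal: T stays 274 K; PV = const ⇒ V₂ = 155 L, P₂ = 88.0 kPa.
W = nRT ln(V₂/V₁) = 5.98×8.314×274×ln(6.25) = 25000 J.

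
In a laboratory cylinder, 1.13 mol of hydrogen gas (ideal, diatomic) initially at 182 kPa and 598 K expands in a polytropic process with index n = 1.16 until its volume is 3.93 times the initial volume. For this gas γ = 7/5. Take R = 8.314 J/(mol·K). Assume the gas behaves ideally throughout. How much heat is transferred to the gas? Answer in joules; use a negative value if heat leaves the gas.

4140 J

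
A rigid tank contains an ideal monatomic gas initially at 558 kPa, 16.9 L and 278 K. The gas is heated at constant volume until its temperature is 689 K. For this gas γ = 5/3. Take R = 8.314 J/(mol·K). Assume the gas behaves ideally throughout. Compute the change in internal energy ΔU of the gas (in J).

n = P₁V₁/(RT₁) = 558×16.9/(8.314×278) = 4.08 mol.
Isochoric: V stays 16.9 L; P/T = const ⇒ T₂ = 689 K, P₂ = 1380 kPa.
For an ideal gas ΔU = nCvΔT with Cv = (3/2)R = 12.5 J/(mol·K).
ΔU = 4.08×12.5×(689−278) = 20900 J.

20900 J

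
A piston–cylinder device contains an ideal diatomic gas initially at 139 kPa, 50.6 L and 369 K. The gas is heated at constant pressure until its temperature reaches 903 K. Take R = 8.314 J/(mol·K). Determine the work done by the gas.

10200 J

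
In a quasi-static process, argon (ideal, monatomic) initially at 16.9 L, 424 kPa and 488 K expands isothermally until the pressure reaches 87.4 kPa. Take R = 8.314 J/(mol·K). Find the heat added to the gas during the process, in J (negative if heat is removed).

11300 J

n = P₁V₁/(RT₁) = 424×16.9/(8.314×488) = 1.77 mol.
Isothermal: T stays 488 K; PV = const ⇒ V₂ = 82.0 L, P₂ = 87.4 kPa.
ΔU = 0 (ideal gas, T constant).
W = nRT ln(V₂/V₁) = 1.77×8.314×488×ln(4.85) = 11300 J.
Q = ΔU + W = 11300 J.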